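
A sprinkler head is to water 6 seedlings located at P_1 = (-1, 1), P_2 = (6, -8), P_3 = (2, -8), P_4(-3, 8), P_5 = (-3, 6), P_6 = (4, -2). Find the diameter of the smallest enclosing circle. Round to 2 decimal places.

By Welzl's lemma the MEC is supported by two points (diametrically opposite) or three points (on a circumcircle).
The farthest pair is P_2–P_4 with squared distance 337. The circle on this segment as diameter has centre (1.5, 0) and r² = 337/4 = 84.25.
Check P_1: distance² to centre = 7.25 ≤ 84.25, so it lies inside.
All remaining points lie in this disk, and no smaller disk contains both endpoints, so this is the minimum enclosing circle.
Diameter = 2r = 2√(84.25) ≈ 18.36.

18.36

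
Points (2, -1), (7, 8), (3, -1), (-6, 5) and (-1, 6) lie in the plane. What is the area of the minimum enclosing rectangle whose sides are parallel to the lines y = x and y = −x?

120

In coordinates u = x + y, v = x − y the rectangle is axis-aligned; the map (x,y)→(u,v) scales areas by 2.
u-values: 1, 15, 2, -1, 5; range = 15 − (-1) = 16.
v-values: 3, -1, 4, -11, -7; range = 4 − (-11) = 15.
Area = (16 × 15) / 2 = 120.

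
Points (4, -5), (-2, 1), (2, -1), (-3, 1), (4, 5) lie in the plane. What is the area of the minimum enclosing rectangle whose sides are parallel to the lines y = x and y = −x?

In coordinates u = x + y, v = x − y the rectangle is axis-aligned; the map (x,y)→(u,v) scales areas by 2.
u-values: -1, -1, 1, -2, 9; range = 9 − (-2) = 11.
v-values: 9, -3, 3, -4, -1; range = 9 − (-4) = 13.
Area = (11 × 13) / 2 = 71.5.

71.5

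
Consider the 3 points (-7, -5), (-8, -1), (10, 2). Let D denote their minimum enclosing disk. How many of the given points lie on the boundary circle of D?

Call the three points A, B, C in the order given.
Side lengths²: AB² = 17, AC² = 338, BC² = 333.
Since AC² = 338 < 333 + 17 = 350, the triangle is acute, so the smallest enclosing circle is the circumcircle.
Circumcentre = (1.22, -0.82), r² = 85.0408.
The points at distance exactly r from the centre are (-7, -5), (-8, -1), (10, 2) — 3 points.

3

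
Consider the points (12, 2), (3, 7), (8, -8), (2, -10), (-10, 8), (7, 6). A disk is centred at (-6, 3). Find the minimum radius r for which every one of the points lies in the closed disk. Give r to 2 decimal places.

18.03

The required radius is the distance from (-6, 3) to the farthest point.
Squared distances: 325, 97, 317, 233, 41, 178.
Maximum is 325, attained at (12, 2).
r = √325 ≈ 18.03.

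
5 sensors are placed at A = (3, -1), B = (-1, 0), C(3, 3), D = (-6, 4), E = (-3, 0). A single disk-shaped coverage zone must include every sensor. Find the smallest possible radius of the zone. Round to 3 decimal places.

5.148

A smallest enclosing disk is always determined by at most three of the input points on its boundary.
The farthest pair is A–D with squared distance 106. The circle on this segment as diameter has centre (-1.5, 1.5) and r² = 106/4 = 26.5.
Check B: distance² to centre = 2.5 ≤ 26.5, so it lies inside.
All remaining points lie in this disk, and no smaller disk contains both endpoints, so this is the minimum enclosing circle.
r = √(26.5) ≈ 5.148.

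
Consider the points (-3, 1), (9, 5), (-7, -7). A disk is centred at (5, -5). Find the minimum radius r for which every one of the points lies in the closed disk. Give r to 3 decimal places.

The required radius is the distance from (5, -5) to the farthest point.
Squared distances: 100, 116, 148.
Maximum is 148, attained at (-7, -7).
r = √148 ≈ 12.166.

12.166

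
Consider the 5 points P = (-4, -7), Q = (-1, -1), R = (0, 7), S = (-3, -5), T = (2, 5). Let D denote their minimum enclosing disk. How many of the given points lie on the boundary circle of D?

2

A smallest enclosing disk is always determined by at most three of the input points on its boundary.
The farthest pair is P–R with squared distance 212. The circle on this segment as diameter has centre (-2, 0) and r² = 212/4 = 53.
Check Q: distance² to centre = 2 ≤ 53, so it lies inside.
All remaining points lie in this disk, and no smaller disk contains both endpoints, so this is the minimum enclosing circle.
The points at distance exactly r from the centre are P, R — 2 points.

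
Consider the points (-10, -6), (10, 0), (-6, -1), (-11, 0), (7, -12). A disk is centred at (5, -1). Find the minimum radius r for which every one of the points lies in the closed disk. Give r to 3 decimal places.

The required radius is the distance from (5, -1) to the farthest point.
Squared distances: 250, 26, 121, 257, 125.
Maximum is 257, attained at (-11, 0).
r = √257 ≈ 16.031.

16.031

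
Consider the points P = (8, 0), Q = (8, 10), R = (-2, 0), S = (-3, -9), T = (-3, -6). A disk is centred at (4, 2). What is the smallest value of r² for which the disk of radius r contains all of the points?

170

The required radius is the distance from (4, 2) to the farthest point.
Squared distances: 20, 80, 40, 170, 113.
Maximum is 170, attained at S.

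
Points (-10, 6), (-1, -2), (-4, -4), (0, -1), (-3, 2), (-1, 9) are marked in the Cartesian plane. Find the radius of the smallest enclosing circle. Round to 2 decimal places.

6.83

The minimum enclosing circle of a finite set is fixed by two of the points (as a diameter) or three (as a circumcircle).
The minimum enclosing circle is determined by three boundary points: (-10, 6), (-4, -4), (-1, 9).
Their circumcentre is (-71/18, 17/6) with r² = 7565/162.
The farthest remaining point (-1, -2) is at distance² 5189/162 ≤ 7565/162.
r = √(7565/162) ≈ 6.83.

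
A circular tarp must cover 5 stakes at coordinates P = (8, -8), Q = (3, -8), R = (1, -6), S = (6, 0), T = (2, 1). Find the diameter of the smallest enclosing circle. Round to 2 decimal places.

The farthest pair is P–T with squared distance 117. The circle on this segment as diameter has centre (5, -3.5) and r² = 117/4 = 29.25.
Check Q: distance² to centre = 24.25 ≤ 29.25, so it lies inside.
All remaining points lie in this disk, and no smaller disk contains both endpoints, so this is the minimum enclosing circle.
Diameter = 2r = 2√(29.25) ≈ 10.82.

10.82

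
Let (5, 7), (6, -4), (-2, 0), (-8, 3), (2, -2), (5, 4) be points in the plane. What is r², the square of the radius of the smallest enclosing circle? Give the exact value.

56425/882

A smallest enclosing disk is always determined by at most three of the input points on its boundary.
The minimum enclosing circle is determined by three boundary points: (5, 7), (6, -4), (-8, 3).
Their circumcentre is (-11/42, 41/42) with r² = 56425/882.
The farthest remaining point (5, 4) is at distance² 32485/882 ≤ 56425/882.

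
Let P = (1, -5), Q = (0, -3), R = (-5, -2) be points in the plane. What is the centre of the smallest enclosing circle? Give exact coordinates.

(-2, -3.5)

Side lengths²: PQ² = 5, PR² = 45, QR² = 26.
Since PR² = 45 ≥ 26 + 5 = 31, the angle opposite PR is not acute, so the smallest enclosing circle has PR as diameter.
Centre = midpoint of PR = (-2, -3.5), r² = 45/4 = 11.25.
Centre = (-2, -3.5).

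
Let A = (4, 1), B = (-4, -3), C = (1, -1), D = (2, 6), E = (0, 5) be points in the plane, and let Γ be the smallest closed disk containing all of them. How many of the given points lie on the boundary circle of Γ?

2

By Welzl's lemma the MEC is supported by two points (diametrically opposite) or three points (on a circumcircle).
The farthest pair is B–D with squared distance 117. The circle on this segment as diameter has centre (-1, 1.5) and r² = 117/4 = 29.25.
Check A: distance² to centre = 25.25 ≤ 29.25, so it lies inside.
All remaining points lie in this disk, and no smaller disk contains both endpoints, so this is the minimum enclosing circle.
The points at distance exactly r from the centre are B, D — 2 points.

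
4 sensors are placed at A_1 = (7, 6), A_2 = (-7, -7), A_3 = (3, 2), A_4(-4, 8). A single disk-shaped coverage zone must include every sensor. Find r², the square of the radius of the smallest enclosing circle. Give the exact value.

The farthest pair is A_1–A_2 with squared distance 365. The circle on this segment as diameter has centre (0, -0.5) and r² = 365/4 = 91.25.
Check A_3: distance² to centre = 15.25 ≤ 91.25, so it lies inside.
All remaining points lie in this disk, and no smaller disk contains both endpoints, so this is the minimum enclosing circle.

91.25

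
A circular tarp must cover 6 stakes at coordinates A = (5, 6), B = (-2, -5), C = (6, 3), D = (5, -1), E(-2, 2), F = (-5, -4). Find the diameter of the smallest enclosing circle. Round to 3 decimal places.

The farthest pair is A–F with squared distance 200. The circle on this segment as diameter has centre (0, 1) and r² = 200/4 = 50.
Check B: distance² to centre = 40 ≤ 50, so it lies inside.
All remaining points lie in this disk, and no smaller disk contains both endpoints, so this is the minimum enclosing circle.
Diameter = 2r = 2√50 ≈ 14.142.

14.142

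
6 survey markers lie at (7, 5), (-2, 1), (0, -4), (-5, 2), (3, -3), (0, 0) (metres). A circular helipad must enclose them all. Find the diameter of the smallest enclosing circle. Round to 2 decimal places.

By Welzl's lemma the MEC is supported by two points (diametrically opposite) or three points (on a circumcircle).
The minimum enclosing circle is determined by three boundary points: (7, 5), (0, -4), (-5, 2).
Their circumcentre is (77/58, 127/58) with r² = 67405/1682.
The farthest remaining point (3, -3) is at distance² 50005/1682 ≤ 67405/1682.
Diameter = 2r = 2√(67405/1682) ≈ 12.66.

12.66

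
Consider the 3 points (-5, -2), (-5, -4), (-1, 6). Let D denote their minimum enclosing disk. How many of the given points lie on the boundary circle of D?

Call the three points A, B, C in the order given.
Side lengths²: AB² = 4, AC² = 80, BC² = 116.
Since BC² = 116 ≥ 80 + 4 = 84, the angle opposite BC is not acute, so the smallest enclosing circle has BC as diameter.
Centre = midpoint of BC = (-3, 1), r² = 116/4 = 29.
The points at distance exactly r from the centre are (-5, -4), (-1, 6) — 2 points.

2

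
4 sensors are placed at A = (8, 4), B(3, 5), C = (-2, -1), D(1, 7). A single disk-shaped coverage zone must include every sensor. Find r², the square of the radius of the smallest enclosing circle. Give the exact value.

10585/338

The minimum enclosing circle of a finite set is fixed by two of the points (as a diameter) or three (as a circumcircle).
The minimum enclosing circle is determined by three boundary points: A, C, D.
Their circumcentre is (75/26, 45/26) with r² = 10585/338.
The farthest remaining point B is at distance² 3617/338 ≤ 10585/338.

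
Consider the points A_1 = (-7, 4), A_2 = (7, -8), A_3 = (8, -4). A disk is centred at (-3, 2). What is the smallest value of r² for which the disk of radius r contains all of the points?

200

The required radius is the distance from (-3, 2) to the farthest point.
Squared distances: 20, 200, 157.
Maximum is 200, attained at A_2.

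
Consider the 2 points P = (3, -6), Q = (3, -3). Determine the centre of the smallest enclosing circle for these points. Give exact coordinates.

(3, -4.5)

The smallest circle enclosing two points has them as diameter endpoints.
Centre = midpoint = (3, -4.5); r² = |PQ|²/4 = 9/4 = 2.25.
Centre = (3, -4.5).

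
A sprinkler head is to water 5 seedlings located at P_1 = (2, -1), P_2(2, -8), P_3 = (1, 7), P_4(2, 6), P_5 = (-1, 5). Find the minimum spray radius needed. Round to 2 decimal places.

The minimum enclosing circle of a finite set is fixed by two of the points (as a diameter) or three (as a circumcircle).
The farthest pair is P_2–P_3 with squared distance 226. The circle on this segment as diameter has centre (1.5, -0.5) and r² = 226/4 = 56.5.
Check P_1: distance² to centre = 0.5 ≤ 56.5, so it lies inside.
All remaining points lie in this disk, and no smaller disk contains both endpoints, so this is the minimum enclosing circle.
r = √(56.5) ≈ 7.52.

7.52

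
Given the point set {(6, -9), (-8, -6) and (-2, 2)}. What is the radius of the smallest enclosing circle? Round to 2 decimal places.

Call the three points A, B, C in the order given.
Side lengths²: AB² = 205, AC² = 185, BC² = 100.
Since AB² = 205 < 185 + 100 = 285, the triangle is acute, so the smallest enclosing circle is the circumcircle.
Circumcentre = (-7/13, -139/26), r² = 37925/676.
r = √(37925/676) ≈ 7.49.

7.49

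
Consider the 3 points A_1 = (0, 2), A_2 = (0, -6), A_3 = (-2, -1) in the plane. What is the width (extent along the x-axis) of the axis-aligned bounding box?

max x = 0, min x = -2, so width = 2.

2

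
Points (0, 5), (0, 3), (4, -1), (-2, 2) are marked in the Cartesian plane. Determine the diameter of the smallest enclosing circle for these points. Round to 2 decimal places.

7.27

A smallest enclosing disk is always determined by at most three of the input points on its boundary.
The minimum enclosing circle is determined by three boundary points: (0, 5), (4, -1), (-2, 2).
Their circumcentre is (1.625, 1.75) with r² = 13.203125.
The farthest remaining point (0, 3) is at distance² 4.203125 ≤ 13.203125.
Diameter = 2r = 2√(13.203125) ≈ 7.27.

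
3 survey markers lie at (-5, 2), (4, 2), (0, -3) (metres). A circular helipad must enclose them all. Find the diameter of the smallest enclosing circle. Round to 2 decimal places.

9.06

Call the three points A, B, C in the order given.
Side lengths²: AB² = 81, AC² = 50, BC² = 41.
Since AB² = 81 < 50 + 41 = 91, the triangle is acute, so the smallest enclosing circle is the circumcircle.
Circumcentre = (-0.5, 1.5), r² = 20.5.
Diameter = 2r = 2√(20.5) ≈ 9.06.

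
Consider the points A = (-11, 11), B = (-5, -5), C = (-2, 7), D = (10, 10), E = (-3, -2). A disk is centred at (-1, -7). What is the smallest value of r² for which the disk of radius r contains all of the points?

The required radius is the distance from (-1, -7) to the farthest point.
Squared distances: 424, 20, 197, 410, 29.
Maximum is 424, attained at A.

424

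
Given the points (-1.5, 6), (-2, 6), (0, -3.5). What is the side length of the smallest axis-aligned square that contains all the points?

9.5

The bounding box has width 2 and height 9.5.
An axis-aligned square enclosing the set must have side ≥ max(width, height).
So the minimum side is max(2, 9.5) = 9.5.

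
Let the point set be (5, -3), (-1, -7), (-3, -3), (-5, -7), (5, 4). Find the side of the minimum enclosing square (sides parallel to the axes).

11

The bounding box has width 10 and height 11.
An axis-aligned square enclosing the set must have side ≥ max(width, height).
So the minimum side is max(10, 11) = 11.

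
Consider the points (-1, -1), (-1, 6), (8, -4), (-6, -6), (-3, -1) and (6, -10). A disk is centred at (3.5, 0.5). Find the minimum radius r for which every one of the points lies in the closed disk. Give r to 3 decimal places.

11.511

The required radius is the distance from (3.5, 0.5) to the farthest point.
Squared distances: 22.5, 50.5, 40.5, 132.5, 44.5, 116.5.
Maximum is 132.5, attained at (-6, -6).
r = √(132.5) ≈ 11.511.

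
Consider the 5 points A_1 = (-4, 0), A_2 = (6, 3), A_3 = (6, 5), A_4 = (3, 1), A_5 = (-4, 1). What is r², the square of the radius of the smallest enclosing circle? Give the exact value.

By Welzl's lemma the MEC is supported by two points (diametrically opposite) or three points (on a circumcircle).
The farthest pair is A_1–A_3 with squared distance 125. The circle on this segment as diameter has centre (1, 2.5) and r² = 125/4 = 31.25.
Check A_2: distance² to centre = 25.25 ≤ 31.25, so it lies inside.
All remaining points lie in this disk, and no smaller disk contains both endpoints, so this is the minimum enclosing circle.

31.25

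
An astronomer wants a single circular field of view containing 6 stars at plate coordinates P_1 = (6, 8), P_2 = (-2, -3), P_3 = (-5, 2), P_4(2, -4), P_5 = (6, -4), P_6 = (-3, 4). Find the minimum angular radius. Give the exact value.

The minimum enclosing circle is determined by three boundary points: P_1, P_3, P_5.
Their circumcentre is (47/22, 2) with r² = 24649/484.
The farthest remaining point P_2 is at distance² 20381/484 ≤ 24649/484.
r = √(24649/484) = 157/22.

157/22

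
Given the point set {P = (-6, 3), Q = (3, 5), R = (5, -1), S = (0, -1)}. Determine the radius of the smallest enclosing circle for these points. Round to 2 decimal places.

5.85

The minimum enclosing circle of a finite set is fixed by two of the points (as a diameter) or three (as a circumcircle).
The farthest pair is P–R with squared distance 137. The circle on this segment as diameter has centre (-0.5, 1) and r² = 137/4 = 34.25.
Check Q: distance² to centre = 28.25 ≤ 34.25, so it lies inside.
All remaining points lie in this disk, and no smaller disk contains both endpoints, so this is the minimum enclosing circle.
r = √(34.25) ≈ 5.85.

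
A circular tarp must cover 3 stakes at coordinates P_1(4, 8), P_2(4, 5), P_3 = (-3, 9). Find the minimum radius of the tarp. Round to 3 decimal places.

Side lengths²: P_1P_2² = 9, P_1P_3² = 50, P_2P_3² = 65.
Since P_2P_3² = 65 ≥ 50 + 9 = 59, the angle opposite P_2P_3 is not acute, so the smallest enclosing circle has P_2P_3 as diameter.
Centre = midpoint of P_2P_3 = (0.5, 7), r² = 65/4 = 16.25.
r = √(16.25) ≈ 4.031.

4.031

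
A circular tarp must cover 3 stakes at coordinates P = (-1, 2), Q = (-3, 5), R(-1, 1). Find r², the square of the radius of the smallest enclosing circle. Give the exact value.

5

Side lengths²: PQ² = 13, PR² = 1, QR² = 20.
Since QR² = 20 ≥ 13 + 1 = 14, the angle opposite QR is not acute, so the smallest enclosing circle has QR as diameter.
Centre = midpoint of QR = (-2, 3), r² = 20/4 = 5.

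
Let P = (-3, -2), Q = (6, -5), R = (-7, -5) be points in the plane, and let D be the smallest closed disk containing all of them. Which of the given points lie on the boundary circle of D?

Side lengths²: PQ² = 90, PR² = 25, QR² = 169.
Since QR² = 169 ≥ 90 + 25 = 115, the angle opposite QR is not acute, so the smallest enclosing circle has QR as diameter.
Centre = midpoint of QR = (-0.5, -5), r² = 169/4 = 42.25.
The points at distance exactly r from the centre are Q, R — 2 points.

Q, R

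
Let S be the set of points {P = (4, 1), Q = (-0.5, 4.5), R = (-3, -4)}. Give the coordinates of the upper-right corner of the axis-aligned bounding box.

x-range [-3, 4], y-range [-4, 4.5].
The upper-right corner is (4, 4.5).

(4, 4.5)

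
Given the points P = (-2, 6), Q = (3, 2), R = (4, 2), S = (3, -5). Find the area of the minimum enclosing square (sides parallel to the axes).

121

The bounding box has width 6 and height 11.
An axis-aligned square enclosing the set must have side ≥ max(width, height).
So the minimum side is max(6, 11) = 11.
Area = 11² = 121.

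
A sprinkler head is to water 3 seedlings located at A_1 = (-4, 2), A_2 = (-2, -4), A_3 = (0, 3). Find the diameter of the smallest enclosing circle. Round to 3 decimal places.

Side lengths²: A_1A_2² = 40, A_1A_3² = 17, A_2A_3² = 53.
Since A_2A_3² = 53 < 40 + 17 = 57, the triangle is acute, so the smallest enclosing circle is the circumcircle.
Circumcentre = (-33/26, -11/26), r² = 4505/338.
Diameter = 2r = 2√(4505/338) ≈ 7.302.

7.302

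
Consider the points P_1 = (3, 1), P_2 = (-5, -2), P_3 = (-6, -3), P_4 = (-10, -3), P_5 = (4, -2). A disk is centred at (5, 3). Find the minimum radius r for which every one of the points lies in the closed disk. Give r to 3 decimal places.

16.155

The required radius is the distance from (5, 3) to the farthest point.
Squared distances: 8, 125, 157, 261, 26.
Maximum is 261, attained at P_4.
r = √261 ≈ 16.155.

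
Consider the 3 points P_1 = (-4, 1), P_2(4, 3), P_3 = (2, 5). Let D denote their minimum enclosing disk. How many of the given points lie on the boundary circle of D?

2

Side lengths²: P_1P_2² = 68, P_1P_3² = 52, P_2P_3² = 8.
Since P_1P_2² = 68 ≥ 52 + 8 = 60, the angle opposite P_1P_2 is not acute, so the smallest enclosing circle has P_1P_2 as diameter.
Centre = midpoint of P_1P_2 = (0, 2), r² = 68/4 = 17.
The points at distance exactly r from the centre are P_1, P_2 — 2 points.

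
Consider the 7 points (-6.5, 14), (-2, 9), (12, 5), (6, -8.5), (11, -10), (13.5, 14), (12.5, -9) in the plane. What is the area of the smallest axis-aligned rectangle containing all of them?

480

x ranges over [-6.5, 13.5], width 20.
y ranges over [-10, 14], height 24.
Area = 20 × 24 = 480.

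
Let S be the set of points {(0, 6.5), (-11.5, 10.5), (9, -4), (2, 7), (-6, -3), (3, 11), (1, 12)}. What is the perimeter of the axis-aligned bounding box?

73

Width = max x − min x = 9 − (-11.5) = 20.5.
Height = max y − min y = 12 − (-4) = 16.
Perimeter = 2(20.5 + 16) = 73.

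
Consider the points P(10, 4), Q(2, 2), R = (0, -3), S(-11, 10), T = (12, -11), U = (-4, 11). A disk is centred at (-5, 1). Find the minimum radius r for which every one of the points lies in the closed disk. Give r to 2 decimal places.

The required radius is the distance from (-5, 1) to the farthest point.
Squared distances: 234, 50, 41, 117, 433, 101.
Maximum is 433, attained at T.
r = √433 ≈ 20.81.

20.81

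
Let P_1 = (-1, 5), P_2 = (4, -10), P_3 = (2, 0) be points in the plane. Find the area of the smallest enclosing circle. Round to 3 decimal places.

196.350

Side lengths²: P_1P_2² = 250, P_1P_3² = 34, P_2P_3² = 104.
Since P_1P_2² = 250 ≥ 104 + 34 = 138, the angle opposite P_1P_2 is not acute, so the smallest enclosing circle has P_1P_2 as diameter.
Centre = midpoint of P_1P_2 = (1.5, -2.5), r² = 250/4 = 62.5.
Area = π·r² = π·62.5 ≈ 196.350.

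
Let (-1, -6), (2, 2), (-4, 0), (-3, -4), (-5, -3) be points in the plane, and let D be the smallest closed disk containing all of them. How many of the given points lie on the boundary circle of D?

3

A smallest enclosing disk is always determined by at most three of the input points on its boundary.
The minimum enclosing circle is determined by three boundary points: (-1, -6), (2, 2), (-5, -3).
Their circumcentre is (-63/82, -125/82) with r² = 67525/3362.
The farthest remaining point (-4, 0) is at distance² 42925/3362 ≤ 67525/3362.
The points at distance exactly r from the centre are (-1, -6), (2, 2), (-5, -3) — 3 points.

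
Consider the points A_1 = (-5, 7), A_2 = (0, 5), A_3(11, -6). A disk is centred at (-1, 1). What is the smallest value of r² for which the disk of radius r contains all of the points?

The required radius is the distance from (-1, 1) to the farthest point.
Squared distances: 52, 17, 193.
Maximum is 193, attained at A_3.

193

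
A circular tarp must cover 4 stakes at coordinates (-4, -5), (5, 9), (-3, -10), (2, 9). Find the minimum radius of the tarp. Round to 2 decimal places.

The minimum enclosing circle of a finite set is fixed by two of the points (as a diameter) or three (as a circumcircle).
The farthest pair is (5, 9)–(-3, -10) with squared distance 425. The circle on this segment as diameter has centre (1, -0.5) and r² = 425/4 = 106.25.
Check (-4, -5): distance² to centre = 45.25 ≤ 106.25, so it lies inside.
All remaining points lie in this disk, and no smaller disk contains both endpoints, so this is the minimum enclosing circle.
r = √(106.25) ≈ 10.31.

10.31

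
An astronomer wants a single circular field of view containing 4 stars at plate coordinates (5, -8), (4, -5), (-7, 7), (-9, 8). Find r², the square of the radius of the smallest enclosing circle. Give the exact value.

The farthest pair is (5, -8)–(-9, 8) with squared distance 452. The circle on this segment as diameter has centre (-2, 0) and r² = 452/4 = 113.
Check (4, -5): distance² to centre = 61 ≤ 113, so it lies inside.
All remaining points lie in this disk, and no smaller disk contains both endpoints, so this is the minimum enclosing circle.

113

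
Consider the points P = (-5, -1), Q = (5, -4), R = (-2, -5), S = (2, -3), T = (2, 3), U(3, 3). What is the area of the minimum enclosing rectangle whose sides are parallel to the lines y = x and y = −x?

84.5

In coordinates u = x + y, v = x − y the rectangle is axis-aligned; the map (x,y)→(u,v) scales areas by 2.
u-values: -6, 1, -7, -1, 5, 6; range = 6 − (-7) = 13.
v-values: -4, 9, 3, 5, -1, 0; range = 9 − (-4) = 13.
Area = (13 × 13) / 2 = 84.5.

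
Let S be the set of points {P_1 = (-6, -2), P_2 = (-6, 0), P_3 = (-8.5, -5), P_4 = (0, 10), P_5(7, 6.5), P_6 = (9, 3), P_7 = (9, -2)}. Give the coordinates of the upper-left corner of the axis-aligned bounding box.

x-range [-8.5, 9], y-range [-5, 10].
The upper-left corner is (-8.5, 10).

(-8.5, 10)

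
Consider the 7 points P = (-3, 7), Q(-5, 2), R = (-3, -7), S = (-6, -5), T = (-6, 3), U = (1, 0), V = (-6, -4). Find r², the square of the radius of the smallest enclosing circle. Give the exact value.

49

A smallest enclosing disk is always determined by at most three of the input points on its boundary.
The farthest pair is P–R with squared distance 196. The circle on this segment as diameter has centre (-3, 0) and r² = 196/4 = 49.
Check Q: distance² to centre = 8 ≤ 49, so it lies inside.
All remaining points lie in this disk, and no smaller disk contains both endpoints, so this is the minimum enclosing circle.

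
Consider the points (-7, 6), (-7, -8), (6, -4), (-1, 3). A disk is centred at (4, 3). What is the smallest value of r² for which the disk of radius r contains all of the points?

The required radius is the distance from (4, 3) to the farthest point.
Squared distances: 130, 242, 53, 25.
Maximum is 242, attained at (-7, -8).

242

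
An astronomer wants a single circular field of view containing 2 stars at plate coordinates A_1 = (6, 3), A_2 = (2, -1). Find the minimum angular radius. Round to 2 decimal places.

2.83

The smallest circle enclosing two points has them as diameter endpoints.
Centre = midpoint = (4, 1); r² = |A_1A_2|²/4 = 32/4 = 8.
r = √8 ≈ 2.83.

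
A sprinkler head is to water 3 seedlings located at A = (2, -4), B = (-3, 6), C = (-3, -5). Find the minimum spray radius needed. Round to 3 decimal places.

5.701

Side lengths²: AB² = 125, AC² = 26, BC² = 121.
Since AB² = 125 < 121 + 26 = 147, the triangle is acute, so the smallest enclosing circle is the circumcircle.
Circumcentre = (-1.5, 0.5), r² = 32.5.
r = √(32.5) ≈ 5.701.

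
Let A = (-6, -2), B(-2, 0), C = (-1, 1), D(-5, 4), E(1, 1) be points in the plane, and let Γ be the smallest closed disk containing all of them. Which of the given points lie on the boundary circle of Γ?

A, D, E

A smallest enclosing disk is always determined by at most three of the input points on its boundary.
The minimum enclosing circle is determined by three boundary points: A, D, E.
Their circumcentre is (-77/26, 15/26) with r² = 5365/338.
The farthest remaining point C is at distance² 1361/338 ≤ 5365/338.
The points at distance exactly r from the centre are A, D, E — 3 points.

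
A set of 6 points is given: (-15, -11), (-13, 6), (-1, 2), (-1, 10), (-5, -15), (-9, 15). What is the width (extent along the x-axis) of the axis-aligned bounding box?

max x = -1, min x = -15, so width = 14.

14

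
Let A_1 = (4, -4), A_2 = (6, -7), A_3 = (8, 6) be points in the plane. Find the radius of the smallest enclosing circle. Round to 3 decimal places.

Side lengths²: A_1A_2² = 13, A_1A_3² = 116, A_2A_3² = 173.
Since A_2A_3² = 173 ≥ 116 + 13 = 129, the angle opposite A_2A_3 is not acute, so the smallest enclosing circle has A_2A_3 as diameter.
Centre = midpoint of A_2A_3 = (7, -0.5), r² = 173/4 = 43.25.
r = √(43.25) ≈ 6.576.

6.576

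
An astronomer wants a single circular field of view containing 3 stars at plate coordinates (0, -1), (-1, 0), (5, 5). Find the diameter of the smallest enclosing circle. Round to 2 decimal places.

Call the three points A, B, C in the order given.
Side lengths²: AB² = 2, AC² = 61, BC² = 61.
Since BC² = 61 < 61 + 2 = 63, the triangle is acute, so the smallest enclosing circle is the circumcircle.
Circumcentre = (49/22, 49/22), r² = 3721/242.
Diameter = 2r = 2√(3721/242) ≈ 7.84.

7.84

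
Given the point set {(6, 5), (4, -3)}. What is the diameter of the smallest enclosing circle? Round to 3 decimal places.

The smallest circle enclosing two points has them as diameter endpoints.
Centre = midpoint = (5, 1); r² = |(6, 5)−(4, -3)|²/4 = 68/4 = 17.
Diameter = 2r = 2√17 ≈ 8.246.

8.246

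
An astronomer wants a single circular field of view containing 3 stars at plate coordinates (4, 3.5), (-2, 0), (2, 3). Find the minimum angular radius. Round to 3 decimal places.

Call the three points A, B, C in the order given.
Side lengths²: AB² = 48.25, AC² = 4.25, BC² = 25.
Since AB² = 48.25 ≥ 25 + 4.25 = 29.25, the angle opposite AB is not acute, so the smallest enclosing circle has AB as diameter.
Centre = midpoint of AB = (1, 1.75), r² = 48.25/4 = 12.0625.
r = √(12.0625) ≈ 3.473.

3.473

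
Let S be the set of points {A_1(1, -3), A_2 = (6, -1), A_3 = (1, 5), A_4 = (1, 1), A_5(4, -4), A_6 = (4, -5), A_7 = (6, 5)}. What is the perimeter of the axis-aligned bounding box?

30

Width = max x − min x = 6 − 1 = 5.
Height = max y − min y = 5 − (-5) = 10.
Perimeter = 2(5 + 10) = 30.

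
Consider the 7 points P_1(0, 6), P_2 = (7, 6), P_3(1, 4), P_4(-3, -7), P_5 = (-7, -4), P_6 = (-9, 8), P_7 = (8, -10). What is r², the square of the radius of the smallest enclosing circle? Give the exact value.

153.25

A smallest enclosing disk is always determined by at most three of the input points on its boundary.
The farthest pair is P_6–P_7 with squared distance 613. The circle on this segment as diameter has centre (-0.5, -1) and r² = 613/4 = 153.25.
Check P_1: distance² to centre = 49.25 ≤ 153.25, so it lies inside.
All remaining points lie in this disk, and no smaller disk contains both endpoints, so this is the minimum enclosing circle.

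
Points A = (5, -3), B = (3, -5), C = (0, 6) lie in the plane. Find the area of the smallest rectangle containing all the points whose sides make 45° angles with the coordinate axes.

56

In coordinates u = x + y, v = x − y the rectangle is axis-aligned; the map (x,y)→(u,v) scales areas by 2.
u-values: 2, -2, 6; range = 6 − (-2) = 8.
v-values: 8, 8, -6; range = 8 − (-6) = 14.
Area = (8 × 14) / 2 = 56.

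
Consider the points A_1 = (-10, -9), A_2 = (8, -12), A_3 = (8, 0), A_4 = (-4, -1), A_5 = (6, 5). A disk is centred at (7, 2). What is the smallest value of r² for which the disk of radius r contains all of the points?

The required radius is the distance from (7, 2) to the farthest point.
Squared distances: 410, 197, 5, 130, 10.
Maximum is 410, attained at A_1.

410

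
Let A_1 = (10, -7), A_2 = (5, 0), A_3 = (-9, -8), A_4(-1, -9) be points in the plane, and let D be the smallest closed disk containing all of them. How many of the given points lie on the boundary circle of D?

2

By Welzl's lemma the MEC is supported by two points (diametrically opposite) or three points (on a circumcircle).
The farthest pair is A_1–A_3 with squared distance 362. The circle on this segment as diameter has centre (0.5, -7.5) and r² = 362/4 = 90.5.
Check A_2: distance² to centre = 76.5 ≤ 90.5, so it lies inside.
All remaining points lie in this disk, and no smaller disk contains both endpoints, so this is the minimum enclosing circle.
The points at distance exactly r from the centre are A_1, A_3 — 2 points.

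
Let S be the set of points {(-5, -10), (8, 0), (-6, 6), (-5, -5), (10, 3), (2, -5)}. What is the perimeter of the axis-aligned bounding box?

Width = max x − min x = 10 − (-6) = 16.
Height = max y − min y = 6 − (-10) = 16.
Perimeter = 2(16 + 16) = 64.

64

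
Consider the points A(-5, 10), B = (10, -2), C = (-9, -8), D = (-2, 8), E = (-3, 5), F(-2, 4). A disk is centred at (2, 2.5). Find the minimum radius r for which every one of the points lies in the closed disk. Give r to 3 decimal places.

The required radius is the distance from (2, 2.5) to the farthest point.
Squared distances: 105.25, 84.25, 231.25, 46.25, 31.25, 18.25.
Maximum is 231.25, attained at C.
r = √(231.25) ≈ 15.207.

15.207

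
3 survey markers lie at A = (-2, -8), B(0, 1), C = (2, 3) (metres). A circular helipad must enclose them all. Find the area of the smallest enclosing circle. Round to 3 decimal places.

Side lengths²: AB² = 85, AC² = 137, BC² = 8.
Since AC² = 137 ≥ 85 + 8 = 93, the angle opposite AC is not acute, so the smallest enclosing circle has AC as diameter.
Centre = midpoint of AC = (0, -2.5), r² = 137/4 = 34.25.
Area = π·r² = π·34.25 ≈ 107.600.

107.600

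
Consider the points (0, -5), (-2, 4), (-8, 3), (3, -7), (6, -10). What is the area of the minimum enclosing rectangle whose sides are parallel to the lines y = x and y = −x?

94.5

In coordinates u = x + y, v = x − y the rectangle is axis-aligned; the map (x,y)→(u,v) scales areas by 2.
u-values: -5, 2, -5, -4, -4; range = 2 − (-5) = 7.
v-values: 5, -6, -11, 10, 16; range = 16 − (-11) = 27.
Area = (7 × 27) / 2 = 94.5.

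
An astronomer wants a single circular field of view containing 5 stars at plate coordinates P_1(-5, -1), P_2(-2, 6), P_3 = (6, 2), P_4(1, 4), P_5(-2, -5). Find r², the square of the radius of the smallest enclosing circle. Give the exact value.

By Welzl's lemma the MEC is supported by two points (diametrically opposite) or three points (on a circumcircle).
The minimum enclosing circle is determined by three boundary points: P_2, P_3, P_5.
Their circumcentre is (0.25, 0.5) with r² = 35.3125.
The farthest remaining point P_1 is at distance² 29.8125 ≤ 35.3125.

35.3125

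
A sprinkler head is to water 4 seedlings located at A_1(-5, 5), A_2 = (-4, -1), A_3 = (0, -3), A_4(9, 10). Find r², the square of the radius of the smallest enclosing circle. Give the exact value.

72.5

A smallest enclosing disk is always determined by at most three of the input points on its boundary.
The farthest pair is A_2–A_4 with squared distance 290. The circle on this segment as diameter has centre (2.5, 4.5) and r² = 290/4 = 72.5.
Check A_1: distance² to centre = 56.5 ≤ 72.5, so it lies inside.
All remaining points lie in this disk, and no smaller disk contains both endpoints, so this is the minimum enclosing circle.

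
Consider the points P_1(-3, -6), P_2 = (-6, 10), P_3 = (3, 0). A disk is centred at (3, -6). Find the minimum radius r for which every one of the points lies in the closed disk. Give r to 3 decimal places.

18.358

The required radius is the distance from (3, -6) to the farthest point.
Squared distances: 36, 337, 36.
Maximum is 337, attained at P_2.
r = √337 ≈ 18.358.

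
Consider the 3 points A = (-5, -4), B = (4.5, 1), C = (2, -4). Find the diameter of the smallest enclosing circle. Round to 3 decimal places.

10.735

Side lengths²: AB² = 115.25, AC² = 49, BC² = 31.25.
Since AB² = 115.25 ≥ 49 + 31.25 = 80.25, the angle opposite AB is not acute, so the smallest enclosing circle has AB as diameter.
Centre = midpoint of AB = (-0.25, -1.5), r² = 115.25/4 = 28.8125.
Diameter = 2r = 2√(28.8125) ≈ 10.735.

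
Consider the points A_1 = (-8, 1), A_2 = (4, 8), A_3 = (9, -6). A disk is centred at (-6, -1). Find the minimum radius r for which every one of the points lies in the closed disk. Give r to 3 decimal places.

15.811

The required radius is the distance from (-6, -1) to the farthest point.
Squared distances: 8, 181, 250.
Maximum is 250, attained at A_3.
r = √250 ≈ 15.811.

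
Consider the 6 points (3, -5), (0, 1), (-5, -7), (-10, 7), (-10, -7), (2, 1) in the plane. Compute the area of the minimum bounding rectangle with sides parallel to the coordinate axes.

x ranges over [-10, 3], width 13.
y ranges over [-7, 7], height 14.
Area = 13 × 14 = 182.

182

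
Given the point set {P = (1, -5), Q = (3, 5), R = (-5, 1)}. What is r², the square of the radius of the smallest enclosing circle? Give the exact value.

Side lengths²: PQ² = 104, PR² = 72, QR² = 80.
Since PQ² = 104 < 80 + 72 = 152, the triangle is acute, so the smallest enclosing circle is the circumcircle.
Circumcentre = (1/3, 1/3), r² = 260/9.

260/9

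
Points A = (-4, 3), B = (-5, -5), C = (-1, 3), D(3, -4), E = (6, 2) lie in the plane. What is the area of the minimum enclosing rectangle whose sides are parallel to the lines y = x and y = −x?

126

In coordinates u = x + y, v = x − y the rectangle is axis-aligned; the map (x,y)→(u,v) scales areas by 2.
u-values: -1, -10, 2, -1, 8; range = 8 − (-10) = 18.
v-values: -7, 0, -4, 7, 4; range = 7 − (-7) = 14.
Area = (18 × 14) / 2 = 126.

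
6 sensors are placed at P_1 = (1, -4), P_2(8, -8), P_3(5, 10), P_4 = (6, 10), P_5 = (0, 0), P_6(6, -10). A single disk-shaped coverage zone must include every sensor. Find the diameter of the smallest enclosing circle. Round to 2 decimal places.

By Welzl's lemma the MEC is supported by two points (diametrically opposite) or three points (on a circumcircle).
The farthest pair is P_3–P_6 with squared distance 401. The circle on this segment as diameter has centre (5.5, 0) and r² = 401/4 = 100.25.
Check P_1: distance² to centre = 36.25 ≤ 100.25, so it lies inside.
All remaining points lie in this disk, and no smaller disk contains both endpoints, so this is the minimum enclosing circle.
Diameter = 2r = 2√(100.25) ≈ 20.02.

20.02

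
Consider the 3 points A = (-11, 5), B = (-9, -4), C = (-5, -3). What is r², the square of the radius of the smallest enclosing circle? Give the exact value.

36125/1444

Side lengths²: AB² = 85, AC² = 100, BC² = 17.
Since AC² = 100 < 85 + 17 = 102, the triangle is acute, so the smallest enclosing circle is the circumcircle.
Circumcentre = (-154/19, 35/38), r² = 36125/1444.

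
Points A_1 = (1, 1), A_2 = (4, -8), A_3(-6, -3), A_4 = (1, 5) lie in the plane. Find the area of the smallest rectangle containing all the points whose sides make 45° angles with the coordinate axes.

In coordinates u = x + y, v = x − y the rectangle is axis-aligned; the map (x,y)→(u,v) scales areas by 2.
u-values: 2, -4, -9, 6; range = 6 − (-9) = 15.
v-values: 0, 12, -3, -4; range = 12 − (-4) = 16.
Area = (15 × 16) / 2 = 120.

120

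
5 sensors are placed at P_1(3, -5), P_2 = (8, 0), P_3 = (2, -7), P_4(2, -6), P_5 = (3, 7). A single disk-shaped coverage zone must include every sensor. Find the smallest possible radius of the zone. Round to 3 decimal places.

7.018

A smallest enclosing disk is always determined by at most three of the input points on its boundary.
The farthest pair is P_3–P_5 with squared distance 197. The circle on this segment as diameter has centre (2.5, 0) and r² = 197/4 = 49.25.
Check P_1: distance² to centre = 25.25 ≤ 49.25, so it lies inside.
All remaining points lie in this disk, and no smaller disk contains both endpoints, so this is the minimum enclosing circle.
r = √(49.25) ≈ 7.018.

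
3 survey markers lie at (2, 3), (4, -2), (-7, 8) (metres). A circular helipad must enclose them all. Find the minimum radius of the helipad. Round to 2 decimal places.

7.43

Call the three points A, B, C in the order given.
Side lengths²: AB² = 29, AC² = 106, BC² = 221.
Since BC² = 221 ≥ 106 + 29 = 135, the angle opposite BC is not acute, so the smallest enclosing circle has BC as diameter.
Centre = midpoint of BC = (-1.5, 3), r² = 221/4 = 55.25.
r = √(55.25) ≈ 7.43.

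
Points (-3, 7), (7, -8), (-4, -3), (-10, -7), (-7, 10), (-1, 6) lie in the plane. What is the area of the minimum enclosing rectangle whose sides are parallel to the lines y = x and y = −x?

352

In coordinates u = x + y, v = x − y the rectangle is axis-aligned; the map (x,y)→(u,v) scales areas by 2.
u-values: 4, -1, -7, -17, 3, 5; range = 5 − (-17) = 22.
v-values: -10, 15, -1, -3, -17, -7; range = 15 − (-17) = 32.
Area = (22 × 32) / 2 = 352.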